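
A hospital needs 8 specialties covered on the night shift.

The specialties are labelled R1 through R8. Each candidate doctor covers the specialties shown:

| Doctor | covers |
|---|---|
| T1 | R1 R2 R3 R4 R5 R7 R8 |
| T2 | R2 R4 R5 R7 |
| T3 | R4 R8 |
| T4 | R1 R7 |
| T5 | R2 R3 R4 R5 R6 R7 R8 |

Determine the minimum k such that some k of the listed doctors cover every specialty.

2

Take {T1, T5}. Their union is {R1, R2, R3, R4, R5, R6, R7, R8}, which is all 8 specialties.
No single doctor has all 8 specialties (the largest, T1, has 7), so 2 is optimal.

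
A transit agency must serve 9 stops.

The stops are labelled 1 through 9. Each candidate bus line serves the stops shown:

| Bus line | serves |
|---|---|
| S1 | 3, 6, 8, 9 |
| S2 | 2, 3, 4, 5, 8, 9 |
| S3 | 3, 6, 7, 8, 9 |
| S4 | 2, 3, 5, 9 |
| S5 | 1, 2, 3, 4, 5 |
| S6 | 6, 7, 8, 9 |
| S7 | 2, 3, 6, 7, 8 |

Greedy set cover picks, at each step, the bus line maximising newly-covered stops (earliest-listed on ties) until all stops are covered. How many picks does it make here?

3

Greedy: pick S2 (covers 6 new) → pick S3 (covers 2 new) → pick S5 (covers 1 new). Total picks: 3.
(The true minimum cover uses only 2 bus lines, so greedy is not optimal here.)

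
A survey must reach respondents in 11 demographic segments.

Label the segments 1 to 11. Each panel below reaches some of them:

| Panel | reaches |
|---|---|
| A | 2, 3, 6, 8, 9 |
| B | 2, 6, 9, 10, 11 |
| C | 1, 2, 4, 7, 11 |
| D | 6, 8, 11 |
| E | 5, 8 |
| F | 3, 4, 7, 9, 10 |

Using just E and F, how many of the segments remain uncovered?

Union of E, F = {3, 4, 5, 7, 8, 9, 10}.
Not covered: 1, 2, 6, 11 — 4 segments.

4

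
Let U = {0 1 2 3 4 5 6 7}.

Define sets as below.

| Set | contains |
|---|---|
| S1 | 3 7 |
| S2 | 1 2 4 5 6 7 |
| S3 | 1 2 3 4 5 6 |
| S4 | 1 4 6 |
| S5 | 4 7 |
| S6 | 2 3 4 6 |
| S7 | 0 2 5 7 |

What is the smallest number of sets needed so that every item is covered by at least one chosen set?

2

Take {S3, S7}. Their union is {0, 1, 2, 3, 4, 5, 6, 7}, which is all 8 items.
No single set has all 8 items (the largest, S2, has 6), so 2 is optimal.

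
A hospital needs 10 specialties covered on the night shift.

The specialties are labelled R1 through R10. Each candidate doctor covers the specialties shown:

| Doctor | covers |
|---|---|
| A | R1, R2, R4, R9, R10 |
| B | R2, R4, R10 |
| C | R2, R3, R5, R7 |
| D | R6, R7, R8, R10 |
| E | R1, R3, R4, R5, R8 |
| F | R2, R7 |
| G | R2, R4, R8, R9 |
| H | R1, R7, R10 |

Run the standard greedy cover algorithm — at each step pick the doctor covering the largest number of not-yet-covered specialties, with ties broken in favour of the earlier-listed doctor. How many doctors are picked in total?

Greedy: pick A (covers 5 new) → pick C (covers 3 new) → pick D (covers 2 new). Total picks: 3.

3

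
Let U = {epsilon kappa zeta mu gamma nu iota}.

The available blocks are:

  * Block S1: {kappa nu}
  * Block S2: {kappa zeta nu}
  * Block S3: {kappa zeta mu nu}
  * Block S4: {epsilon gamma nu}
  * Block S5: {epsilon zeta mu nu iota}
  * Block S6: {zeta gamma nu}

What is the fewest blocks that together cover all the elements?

Take {S3, S5, S6}. Their union is {epsilon, kappa, zeta, mu, gamma, nu, iota}, which is all 7 elements.
Only S5 contains iota, so S5 is forced; the remaining 2 elements need at least 2 more blocks (each remaining block adds at most 1) — so at least 3 blocks are needed, and 3 is optimal.

3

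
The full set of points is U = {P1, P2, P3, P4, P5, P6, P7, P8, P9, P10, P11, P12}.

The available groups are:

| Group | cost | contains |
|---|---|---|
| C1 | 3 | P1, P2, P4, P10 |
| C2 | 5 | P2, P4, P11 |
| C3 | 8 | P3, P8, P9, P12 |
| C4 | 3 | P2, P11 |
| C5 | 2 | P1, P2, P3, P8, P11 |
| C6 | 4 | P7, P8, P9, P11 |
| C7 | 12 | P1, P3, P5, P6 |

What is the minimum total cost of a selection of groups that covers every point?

C1, C3, C6, C7 together cover every point (C1 ∪ C3 ∪ C6 ∪ C7 = {P1, P2, P3, P4, P5, P6, P7, P8, P9, P10, P11, P12}); total cost 3 + 8 + 4 + 12 = 27.
The greedy pick C5, C1, C6, C7, C3 costs 29; no covering selection beats 27.

27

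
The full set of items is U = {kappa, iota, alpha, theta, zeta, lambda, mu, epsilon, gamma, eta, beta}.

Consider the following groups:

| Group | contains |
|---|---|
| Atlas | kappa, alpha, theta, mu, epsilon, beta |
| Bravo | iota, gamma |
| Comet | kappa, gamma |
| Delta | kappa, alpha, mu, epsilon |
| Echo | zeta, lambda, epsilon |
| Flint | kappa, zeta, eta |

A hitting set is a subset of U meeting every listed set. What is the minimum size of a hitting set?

The 3 items {epsilon, gamma, eta} hit every group.
No choice of 2 items meets every group, so 3 is the minimum.

3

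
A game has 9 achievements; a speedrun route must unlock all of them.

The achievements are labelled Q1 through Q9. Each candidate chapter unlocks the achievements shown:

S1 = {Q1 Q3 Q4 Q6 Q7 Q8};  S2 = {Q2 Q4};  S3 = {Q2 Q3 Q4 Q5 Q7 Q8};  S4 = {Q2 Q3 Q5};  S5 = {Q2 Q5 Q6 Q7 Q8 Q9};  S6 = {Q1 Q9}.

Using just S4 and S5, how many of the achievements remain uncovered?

2

Union of S4, S5 = {Q2, Q3, Q5, Q6, Q7, Q8, Q9}.
Not covered: Q1, Q4 — 2 achievements.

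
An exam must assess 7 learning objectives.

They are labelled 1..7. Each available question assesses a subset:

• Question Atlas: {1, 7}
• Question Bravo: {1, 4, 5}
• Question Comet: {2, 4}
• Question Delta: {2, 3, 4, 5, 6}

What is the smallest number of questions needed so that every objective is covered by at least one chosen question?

2

Take {Atlas, Delta}. Their union is {1, 2, 3, 4, 5, 6, 7}, which is all 7 objectives.
No single question has all 7 objectives (the largest, Delta, has 5), so 2 is optimal.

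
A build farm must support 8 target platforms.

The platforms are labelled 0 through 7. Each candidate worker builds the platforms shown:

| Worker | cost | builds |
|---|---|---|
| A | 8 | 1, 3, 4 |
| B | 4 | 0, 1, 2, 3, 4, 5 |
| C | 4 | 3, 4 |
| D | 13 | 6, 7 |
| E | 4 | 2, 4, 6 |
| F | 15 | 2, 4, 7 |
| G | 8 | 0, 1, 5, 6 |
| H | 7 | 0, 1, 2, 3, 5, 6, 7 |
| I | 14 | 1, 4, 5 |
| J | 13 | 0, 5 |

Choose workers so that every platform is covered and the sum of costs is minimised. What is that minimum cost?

11

B, H together cover every platform (B ∪ H = {0, 1, 2, 3, 4, 5, 6, 7}); total cost 4 + 7 = 11.
No covering selection has total cost below 11.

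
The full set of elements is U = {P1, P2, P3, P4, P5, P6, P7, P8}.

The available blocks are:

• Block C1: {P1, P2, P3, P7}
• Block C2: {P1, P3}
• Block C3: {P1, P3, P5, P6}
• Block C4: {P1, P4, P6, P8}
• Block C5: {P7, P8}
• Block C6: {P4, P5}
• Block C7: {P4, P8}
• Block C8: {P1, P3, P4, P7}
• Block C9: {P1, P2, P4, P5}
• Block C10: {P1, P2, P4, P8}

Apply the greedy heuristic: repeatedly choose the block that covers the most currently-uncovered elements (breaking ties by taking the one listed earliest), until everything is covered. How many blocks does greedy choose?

Greedy: pick C1 (covers 4 new) → pick C4 (covers 3 new) → pick C3 (covers 1 new). Total picks: 3.

3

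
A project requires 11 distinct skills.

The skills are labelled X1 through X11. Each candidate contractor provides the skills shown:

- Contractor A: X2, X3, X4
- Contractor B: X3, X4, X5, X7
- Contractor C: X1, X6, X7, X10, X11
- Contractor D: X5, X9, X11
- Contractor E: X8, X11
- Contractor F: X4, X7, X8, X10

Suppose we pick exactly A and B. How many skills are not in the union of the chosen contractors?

Union of A, B = {X2, X3, X4, X5, X7}.
Not covered: X1, X6, X8, X9, X10, X11 — 6 skills.

6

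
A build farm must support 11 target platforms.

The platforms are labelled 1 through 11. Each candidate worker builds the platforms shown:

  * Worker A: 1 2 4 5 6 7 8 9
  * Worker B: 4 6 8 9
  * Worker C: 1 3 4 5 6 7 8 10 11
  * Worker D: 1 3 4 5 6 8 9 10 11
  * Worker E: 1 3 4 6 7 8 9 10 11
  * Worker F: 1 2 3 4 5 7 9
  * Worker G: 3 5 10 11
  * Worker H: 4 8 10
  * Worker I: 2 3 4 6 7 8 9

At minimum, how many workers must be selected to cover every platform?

2

Take {A, C}. Their union is {1, 2, 3, 4, 5, 6, 7, 8, 9, 10, 11}, which is all 11 platforms.
No single worker has all 11 platforms (the largest, C, has 9), so 2 is optimal.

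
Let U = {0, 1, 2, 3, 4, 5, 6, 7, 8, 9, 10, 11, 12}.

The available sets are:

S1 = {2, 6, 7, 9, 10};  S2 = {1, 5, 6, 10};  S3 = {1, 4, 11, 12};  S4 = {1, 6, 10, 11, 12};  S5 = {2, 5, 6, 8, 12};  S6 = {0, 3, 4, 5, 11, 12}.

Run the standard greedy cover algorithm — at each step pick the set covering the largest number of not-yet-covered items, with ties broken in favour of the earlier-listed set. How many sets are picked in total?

Greedy: pick S6 (covers 6 new) → pick S1 (covers 5 new) → pick S2 (covers 1 new) → pick S5 (covers 1 new). Total picks: 4.

4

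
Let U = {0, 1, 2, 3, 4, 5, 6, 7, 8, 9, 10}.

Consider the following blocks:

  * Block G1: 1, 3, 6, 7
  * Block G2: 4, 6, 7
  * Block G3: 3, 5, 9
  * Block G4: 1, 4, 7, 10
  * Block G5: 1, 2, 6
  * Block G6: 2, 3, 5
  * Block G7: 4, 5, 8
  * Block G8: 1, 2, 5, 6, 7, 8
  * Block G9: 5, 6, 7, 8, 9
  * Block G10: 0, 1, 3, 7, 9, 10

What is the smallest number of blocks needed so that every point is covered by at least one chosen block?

G5 and G7 and G10 together: G5 ∪ G7 ∪ G10 = {0, 1, 2, 3, 4, 5, 6, 7, 8, 9, 10} — every point is covered.
Only G10 contains 0, so G10 is forced; the remaining 5 points need at least 2 more blocks (each remaining block adds at most 4) — so at least 3 blocks are needed, and 3 is optimal.

3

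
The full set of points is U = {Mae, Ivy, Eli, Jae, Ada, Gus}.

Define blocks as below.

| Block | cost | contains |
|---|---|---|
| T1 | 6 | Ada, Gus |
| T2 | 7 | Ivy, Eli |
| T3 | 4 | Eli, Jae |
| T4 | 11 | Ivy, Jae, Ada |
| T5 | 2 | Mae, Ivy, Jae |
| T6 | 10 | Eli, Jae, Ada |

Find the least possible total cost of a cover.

T1, T3, T5 together cover every point (T1 ∪ T3 ∪ T5 = {Mae, Ivy, Eli, Jae, Ada, Gus}); total cost 6 + 4 + 2 = 12.
No covering selection has total cost below 12.

12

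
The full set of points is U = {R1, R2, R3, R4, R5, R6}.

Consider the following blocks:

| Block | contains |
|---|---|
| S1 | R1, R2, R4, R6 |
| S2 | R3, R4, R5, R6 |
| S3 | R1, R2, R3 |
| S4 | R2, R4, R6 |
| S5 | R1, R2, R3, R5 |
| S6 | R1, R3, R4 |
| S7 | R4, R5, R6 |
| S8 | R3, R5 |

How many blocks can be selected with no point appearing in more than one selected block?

S3, S7 are pairwise disjoint (S3={R1,R2,R3}; S7={R4,R5,R6}).
Every remaining block overlaps one of these, and no 3 of the listed blocks are pairwise disjoint, so 2 is the maximum.

2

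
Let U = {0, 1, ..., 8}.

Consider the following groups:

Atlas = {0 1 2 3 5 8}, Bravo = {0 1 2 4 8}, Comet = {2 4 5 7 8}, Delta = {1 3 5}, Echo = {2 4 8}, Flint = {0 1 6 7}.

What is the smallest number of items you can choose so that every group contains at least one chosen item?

H = {1, 4} meets every group (each contains at least one member of H), and |H| = 2.
The groups Echo, Flint are pairwise disjoint, so any hitting set needs a separate item for each — at least 2. Hence 2 is optimal.

2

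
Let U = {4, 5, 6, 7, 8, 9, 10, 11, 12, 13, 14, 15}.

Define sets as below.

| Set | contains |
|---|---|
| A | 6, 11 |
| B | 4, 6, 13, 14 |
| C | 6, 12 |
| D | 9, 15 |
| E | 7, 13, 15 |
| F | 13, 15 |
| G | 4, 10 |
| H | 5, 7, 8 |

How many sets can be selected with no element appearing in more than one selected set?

A, D, G, H are pairwise disjoint (A={6,11}; D={9,15}; G={4,10}; H={5,7,8}).
Every remaining set overlaps one of these, and no 5 of the listed sets are pairwise disjoint, so 4 is the maximum.

4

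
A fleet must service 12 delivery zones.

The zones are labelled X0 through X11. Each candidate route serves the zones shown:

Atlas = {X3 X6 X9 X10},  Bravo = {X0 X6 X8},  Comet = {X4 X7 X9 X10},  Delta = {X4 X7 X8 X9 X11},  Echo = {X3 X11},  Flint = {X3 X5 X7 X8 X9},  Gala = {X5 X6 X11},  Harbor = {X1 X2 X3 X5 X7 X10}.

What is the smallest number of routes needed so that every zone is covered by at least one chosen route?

3

Bravo and Delta and Harbor together: Bravo ∪ Delta ∪ Harbor = {X0, X1, X2, X3, X4, X5, X6, X7, X8, X9, X10, X11} — every zone is covered.
Only Bravo contains X0, so Bravo is forced; the remaining 9 zones need at least 2 more routes (each remaining route adds at most 6) — so at least 3 routes are needed, and 3 is optimal.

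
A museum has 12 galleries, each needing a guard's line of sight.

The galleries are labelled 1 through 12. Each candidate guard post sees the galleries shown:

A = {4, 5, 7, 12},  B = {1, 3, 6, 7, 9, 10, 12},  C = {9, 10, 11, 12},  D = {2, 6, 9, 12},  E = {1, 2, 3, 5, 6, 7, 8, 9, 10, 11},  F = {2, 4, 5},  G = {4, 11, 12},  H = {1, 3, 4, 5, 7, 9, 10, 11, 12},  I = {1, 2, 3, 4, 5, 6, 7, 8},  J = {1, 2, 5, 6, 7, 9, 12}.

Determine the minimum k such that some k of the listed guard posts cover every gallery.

Take {E, H}. Their union is {1, 2, 3, 4, 5, 6, 7, 8, 9, 10, 11, 12}, which is all 12 galleries.
No single guard post has all 12 galleries (the largest, E, has 10), so 2 is optimal.

2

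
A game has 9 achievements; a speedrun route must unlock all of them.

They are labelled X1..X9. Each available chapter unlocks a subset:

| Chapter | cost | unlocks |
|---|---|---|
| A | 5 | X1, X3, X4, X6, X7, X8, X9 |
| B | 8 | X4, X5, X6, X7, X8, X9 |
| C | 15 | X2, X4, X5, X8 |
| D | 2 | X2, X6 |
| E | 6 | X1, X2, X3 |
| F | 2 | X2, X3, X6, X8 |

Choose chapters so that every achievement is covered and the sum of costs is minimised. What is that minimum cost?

B, E together cover every achievement (B ∪ E = {X1, X2, X3, X4, X5, X6, X7, X8, X9}); total cost 8 + 6 = 14.
The greedy pick F, A, B costs 15; no covering selection beats 14.

14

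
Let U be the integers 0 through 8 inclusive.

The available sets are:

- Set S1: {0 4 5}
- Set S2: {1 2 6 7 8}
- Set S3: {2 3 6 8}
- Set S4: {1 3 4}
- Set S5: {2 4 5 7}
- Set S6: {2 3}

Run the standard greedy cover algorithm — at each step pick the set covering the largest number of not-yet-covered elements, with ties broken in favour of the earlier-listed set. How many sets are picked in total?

3

Greedy: pick S2 (covers 5 new) → pick S1 (covers 3 new) → pick S3 (covers 1 new). Total picks: 3.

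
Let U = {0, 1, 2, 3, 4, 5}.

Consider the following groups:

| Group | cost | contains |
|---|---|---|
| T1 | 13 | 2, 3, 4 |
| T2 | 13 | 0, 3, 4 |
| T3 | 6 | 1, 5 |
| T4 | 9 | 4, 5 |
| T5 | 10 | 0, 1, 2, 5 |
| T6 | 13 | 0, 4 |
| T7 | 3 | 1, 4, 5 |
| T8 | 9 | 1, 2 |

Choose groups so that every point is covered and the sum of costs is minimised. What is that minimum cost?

23

T1, T5 together cover every point (T1 ∪ T5 = {0, 1, 2, 3, 4, 5}); total cost 13 + 10 = 23.
The greedy pick T7, T5, T1 costs 26; no covering selection beats 23.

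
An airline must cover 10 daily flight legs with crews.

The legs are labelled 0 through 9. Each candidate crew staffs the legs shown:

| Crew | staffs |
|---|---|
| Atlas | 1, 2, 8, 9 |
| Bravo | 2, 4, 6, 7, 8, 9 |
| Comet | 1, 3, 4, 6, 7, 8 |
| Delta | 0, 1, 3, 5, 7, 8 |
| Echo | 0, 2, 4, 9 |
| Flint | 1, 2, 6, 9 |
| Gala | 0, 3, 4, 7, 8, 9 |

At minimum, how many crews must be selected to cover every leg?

Take {Bravo, Delta}. Their union is {0, 1, 2, 3, 4, 5, 6, 7, 8, 9}, which is all 10 legs.
No single crew has all 10 legs (the largest, Bravo, has 6), so 2 is optimal.

2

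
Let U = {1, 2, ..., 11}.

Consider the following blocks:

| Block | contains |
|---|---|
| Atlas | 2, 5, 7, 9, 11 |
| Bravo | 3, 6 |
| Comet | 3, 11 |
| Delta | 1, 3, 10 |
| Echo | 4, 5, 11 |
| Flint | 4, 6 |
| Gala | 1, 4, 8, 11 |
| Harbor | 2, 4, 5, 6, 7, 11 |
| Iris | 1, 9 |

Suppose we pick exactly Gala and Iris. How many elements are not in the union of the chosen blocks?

Union of Gala, Iris = {1, 4, 8, 9, 11}.
Not covered: 2, 3, 5, 6, 7, 10 — 6 elements.

6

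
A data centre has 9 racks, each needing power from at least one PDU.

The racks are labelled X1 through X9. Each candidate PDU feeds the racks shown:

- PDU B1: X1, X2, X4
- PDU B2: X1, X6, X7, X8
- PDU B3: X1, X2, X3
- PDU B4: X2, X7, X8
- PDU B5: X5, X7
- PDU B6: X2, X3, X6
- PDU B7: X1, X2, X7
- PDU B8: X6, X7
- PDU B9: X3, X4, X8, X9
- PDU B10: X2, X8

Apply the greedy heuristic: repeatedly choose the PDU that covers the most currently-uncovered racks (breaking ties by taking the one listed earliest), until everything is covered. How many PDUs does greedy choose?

4

Greedy: pick B2 (covers 4 new) → pick B9 (covers 3 new) → pick B1 (covers 1 new) → pick B5 (covers 1 new). Total picks: 4.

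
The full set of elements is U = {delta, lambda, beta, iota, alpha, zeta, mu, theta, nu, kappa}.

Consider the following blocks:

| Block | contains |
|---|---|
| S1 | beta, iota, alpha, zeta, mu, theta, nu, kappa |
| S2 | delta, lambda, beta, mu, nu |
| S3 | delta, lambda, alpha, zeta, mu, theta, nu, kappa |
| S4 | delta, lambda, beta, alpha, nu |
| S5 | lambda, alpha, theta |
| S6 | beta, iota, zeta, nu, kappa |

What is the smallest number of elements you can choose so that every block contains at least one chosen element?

2

Take H = {lambda, beta}. Each listed block contains at least one of these, so H is a hitting set of size 2.
The blocks S5, S6 are pairwise disjoint, so any hitting set needs a separate element for each — at least 2. Hence 2 is optimal.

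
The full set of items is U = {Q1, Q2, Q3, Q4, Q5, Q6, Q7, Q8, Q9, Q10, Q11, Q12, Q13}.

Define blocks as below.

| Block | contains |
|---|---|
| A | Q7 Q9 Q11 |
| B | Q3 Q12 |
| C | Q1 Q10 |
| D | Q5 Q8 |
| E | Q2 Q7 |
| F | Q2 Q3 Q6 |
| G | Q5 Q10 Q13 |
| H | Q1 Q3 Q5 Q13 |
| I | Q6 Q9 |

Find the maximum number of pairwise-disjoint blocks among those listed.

B, C, D, E, I are pairwise disjoint (B={Q3,Q12}; C={Q1,Q10}; D={Q5,Q8}; E={Q2,Q7}; I={Q6,Q9}).
Every remaining block overlaps one of these, and no 6 of the listed blocks are pairwise disjoint, so 5 is the maximum.

5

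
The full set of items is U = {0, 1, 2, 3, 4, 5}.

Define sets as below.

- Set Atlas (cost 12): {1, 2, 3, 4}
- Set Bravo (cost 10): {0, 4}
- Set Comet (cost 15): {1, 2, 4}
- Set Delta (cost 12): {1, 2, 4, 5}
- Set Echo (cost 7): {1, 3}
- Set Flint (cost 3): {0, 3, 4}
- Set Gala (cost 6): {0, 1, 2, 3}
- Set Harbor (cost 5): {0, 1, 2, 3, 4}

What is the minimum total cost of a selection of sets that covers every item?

15

Delta, Flint together cover every item (Delta ∪ Flint = {0, 1, 2, 3, 4, 5}); total cost 12 + 3 = 15.
The greedy pick Flint, Harbor, Delta costs 20; no covering selection beats 15.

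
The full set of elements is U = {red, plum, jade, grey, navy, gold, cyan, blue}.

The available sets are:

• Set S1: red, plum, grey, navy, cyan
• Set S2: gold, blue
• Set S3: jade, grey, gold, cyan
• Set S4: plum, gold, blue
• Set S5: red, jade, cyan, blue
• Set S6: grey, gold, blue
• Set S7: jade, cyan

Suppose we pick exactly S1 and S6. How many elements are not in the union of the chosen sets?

Union of S1, S6 = {red, plum, grey, navy, gold, cyan, blue}.
Not covered: jade — 1 element.

1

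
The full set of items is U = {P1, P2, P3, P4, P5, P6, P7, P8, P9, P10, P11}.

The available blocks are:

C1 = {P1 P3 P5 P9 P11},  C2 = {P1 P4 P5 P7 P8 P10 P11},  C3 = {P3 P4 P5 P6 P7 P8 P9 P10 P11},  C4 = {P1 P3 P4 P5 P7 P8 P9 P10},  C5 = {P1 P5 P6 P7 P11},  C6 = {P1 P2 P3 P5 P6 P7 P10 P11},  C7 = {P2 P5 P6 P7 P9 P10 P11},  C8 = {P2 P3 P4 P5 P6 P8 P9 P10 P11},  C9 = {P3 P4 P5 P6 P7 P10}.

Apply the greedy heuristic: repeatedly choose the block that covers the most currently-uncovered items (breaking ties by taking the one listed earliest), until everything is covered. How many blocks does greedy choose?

Greedy: pick C3 (covers 9 new) → pick C6 (covers 2 new). Total picks: 2.

2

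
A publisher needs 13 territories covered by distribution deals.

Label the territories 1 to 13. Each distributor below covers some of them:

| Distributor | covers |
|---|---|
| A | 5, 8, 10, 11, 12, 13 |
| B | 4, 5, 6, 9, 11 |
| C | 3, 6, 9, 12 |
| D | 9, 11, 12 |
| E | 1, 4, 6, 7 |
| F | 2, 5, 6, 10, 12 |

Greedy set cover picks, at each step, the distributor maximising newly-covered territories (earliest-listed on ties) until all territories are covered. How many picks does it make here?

Greedy: pick A (covers 6 new) → pick E (covers 4 new) → pick C (covers 2 new) → pick F (covers 1 new). Total picks: 4.

4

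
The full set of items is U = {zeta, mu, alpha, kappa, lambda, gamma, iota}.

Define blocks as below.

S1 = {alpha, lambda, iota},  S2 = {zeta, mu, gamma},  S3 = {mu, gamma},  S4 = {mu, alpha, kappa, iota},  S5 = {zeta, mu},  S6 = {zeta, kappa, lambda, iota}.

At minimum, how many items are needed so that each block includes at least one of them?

The 2 items {mu, lambda} hit every block.
The blocks S3, S6 are pairwise disjoint, so any hitting set needs a separate item for each — at least 2. Hence 2 is optimal.

2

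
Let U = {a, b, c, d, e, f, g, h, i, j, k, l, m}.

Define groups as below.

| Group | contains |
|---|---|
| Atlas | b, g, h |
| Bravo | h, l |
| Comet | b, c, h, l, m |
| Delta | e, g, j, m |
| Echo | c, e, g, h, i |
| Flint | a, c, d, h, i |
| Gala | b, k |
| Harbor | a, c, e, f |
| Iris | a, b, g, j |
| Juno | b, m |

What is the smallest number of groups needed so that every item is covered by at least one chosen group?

Comet, Flint, Gala, Harbor, and Iris cover everything between them: the union {a, b, c, d, e, f, g, h, i, j, k, l, m} is all of U.
No 4 of the 10 groups cover everything (all 210 combinations miss at least one item), so 5 is optimal.

5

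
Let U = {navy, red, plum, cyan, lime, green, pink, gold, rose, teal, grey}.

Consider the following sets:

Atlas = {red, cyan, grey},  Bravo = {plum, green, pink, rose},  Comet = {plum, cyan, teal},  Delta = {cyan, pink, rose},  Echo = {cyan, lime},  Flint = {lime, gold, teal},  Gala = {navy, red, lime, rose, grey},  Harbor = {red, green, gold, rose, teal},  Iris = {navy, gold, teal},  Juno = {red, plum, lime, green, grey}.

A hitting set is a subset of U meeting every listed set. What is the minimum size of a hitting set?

4

The 4 points {red, plum, cyan, teal} hit every set.
No choice of 3 points meets every set, so 4 is the minimum.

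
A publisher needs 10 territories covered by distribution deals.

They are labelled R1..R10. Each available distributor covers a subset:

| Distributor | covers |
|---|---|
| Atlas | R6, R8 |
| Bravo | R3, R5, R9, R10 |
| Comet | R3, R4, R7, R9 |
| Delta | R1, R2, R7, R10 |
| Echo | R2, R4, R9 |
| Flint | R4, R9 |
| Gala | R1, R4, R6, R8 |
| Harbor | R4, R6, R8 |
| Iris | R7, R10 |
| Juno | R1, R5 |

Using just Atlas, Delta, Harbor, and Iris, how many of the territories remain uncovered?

Union of Atlas, Delta, Harbor, Iris = {R1, R2, R4, R6, R7, R8, R10}.
Not covered: R3, R5, R9 — 3 territories.

3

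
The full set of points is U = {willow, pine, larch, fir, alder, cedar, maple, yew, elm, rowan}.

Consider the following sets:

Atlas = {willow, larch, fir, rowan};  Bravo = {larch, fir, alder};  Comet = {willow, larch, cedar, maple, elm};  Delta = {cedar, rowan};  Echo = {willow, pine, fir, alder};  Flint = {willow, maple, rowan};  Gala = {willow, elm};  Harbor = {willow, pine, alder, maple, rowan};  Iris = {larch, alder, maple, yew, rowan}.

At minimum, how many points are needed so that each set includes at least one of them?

3

H = {willow, larch, cedar} meets every set (each contains at least one member of H), and |H| = 3.
The sets Bravo, Delta, Gala are pairwise disjoint, so any hitting set needs a separate point for each — at least 3. Hence 3 is optimal.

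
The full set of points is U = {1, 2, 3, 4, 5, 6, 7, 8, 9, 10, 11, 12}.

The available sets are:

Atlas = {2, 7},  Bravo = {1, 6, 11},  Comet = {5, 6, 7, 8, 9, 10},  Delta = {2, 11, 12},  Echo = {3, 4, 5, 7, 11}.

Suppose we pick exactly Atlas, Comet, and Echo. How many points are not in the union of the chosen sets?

2

Union of Atlas, Comet, Echo = {2, 3, 4, 5, 6, 7, 8, 9, 10, 11}.
Not covered: 1, 12 — 2 points.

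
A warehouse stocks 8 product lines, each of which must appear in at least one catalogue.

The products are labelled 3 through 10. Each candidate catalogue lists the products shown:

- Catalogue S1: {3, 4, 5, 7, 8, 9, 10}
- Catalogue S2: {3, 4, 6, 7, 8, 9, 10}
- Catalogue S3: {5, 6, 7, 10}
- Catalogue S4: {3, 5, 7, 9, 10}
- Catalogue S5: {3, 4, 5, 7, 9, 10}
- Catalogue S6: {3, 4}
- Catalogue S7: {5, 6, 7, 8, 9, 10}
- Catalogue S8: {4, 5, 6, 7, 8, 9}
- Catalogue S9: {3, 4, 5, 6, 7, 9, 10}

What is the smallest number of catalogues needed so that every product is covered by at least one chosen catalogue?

2

Take {S7, S9}. Their union is {3, 4, 5, 6, 7, 8, 9, 10}, which is all 8 products.
No single catalogue has all 8 products (the largest, S1, has 7), so 2 is optimal.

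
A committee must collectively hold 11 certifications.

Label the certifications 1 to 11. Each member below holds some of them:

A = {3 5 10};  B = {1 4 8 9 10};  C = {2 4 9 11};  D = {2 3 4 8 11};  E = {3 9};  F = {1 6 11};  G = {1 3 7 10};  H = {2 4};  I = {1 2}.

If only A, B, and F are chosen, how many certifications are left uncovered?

2

Union of A, B, F = {1, 3, 4, 5, 6, 8, 9, 10, 11}.
Not covered: 2, 7 — 2 certifications.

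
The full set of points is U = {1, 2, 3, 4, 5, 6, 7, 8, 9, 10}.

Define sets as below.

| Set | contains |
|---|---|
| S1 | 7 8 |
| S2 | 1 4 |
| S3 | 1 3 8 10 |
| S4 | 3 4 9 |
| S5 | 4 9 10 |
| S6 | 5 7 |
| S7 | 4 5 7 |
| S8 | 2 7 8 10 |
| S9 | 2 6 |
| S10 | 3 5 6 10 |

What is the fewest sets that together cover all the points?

S3, S4, S7, and S9 cover everything between them: the union {1, 2, 3, 4, 5, 6, 7, 8, 9, 10} is all of U.
No 3 of the 10 sets cover everything (all 120 combinations miss at least one point), so 4 is optimal.

4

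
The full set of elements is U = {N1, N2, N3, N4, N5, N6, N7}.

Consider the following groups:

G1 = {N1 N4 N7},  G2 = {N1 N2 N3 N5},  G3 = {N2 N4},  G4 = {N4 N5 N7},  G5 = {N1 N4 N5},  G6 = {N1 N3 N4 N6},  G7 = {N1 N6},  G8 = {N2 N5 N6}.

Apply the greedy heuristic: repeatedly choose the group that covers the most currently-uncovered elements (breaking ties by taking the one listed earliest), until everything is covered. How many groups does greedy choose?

Greedy: pick G2 (covers 4 new) → pick G1 (covers 2 new) → pick G6 (covers 1 new). Total picks: 3.

3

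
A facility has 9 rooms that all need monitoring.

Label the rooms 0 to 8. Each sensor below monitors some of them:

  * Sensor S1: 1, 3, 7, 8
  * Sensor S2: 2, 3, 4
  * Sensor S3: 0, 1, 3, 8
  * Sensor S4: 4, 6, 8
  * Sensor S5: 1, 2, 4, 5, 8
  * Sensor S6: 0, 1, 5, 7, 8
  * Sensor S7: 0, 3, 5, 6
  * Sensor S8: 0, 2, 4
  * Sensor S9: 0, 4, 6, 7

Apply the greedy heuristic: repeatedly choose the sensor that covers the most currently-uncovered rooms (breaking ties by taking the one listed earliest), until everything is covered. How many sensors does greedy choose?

3

Greedy: pick S5 (covers 5 new) → pick S7 (covers 3 new) → pick S1 (covers 1 new). Total picks: 3.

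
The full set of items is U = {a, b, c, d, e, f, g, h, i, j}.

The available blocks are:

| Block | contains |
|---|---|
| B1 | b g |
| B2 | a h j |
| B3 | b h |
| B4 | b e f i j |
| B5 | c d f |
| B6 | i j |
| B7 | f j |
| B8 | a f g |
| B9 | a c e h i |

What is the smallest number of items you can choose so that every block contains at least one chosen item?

4

Take T = {b, c, f, j}. Each listed block contains at least one of these, so T is a hitting set of size 4.
No choice of 3 items meets every block, so 4 is the minimum.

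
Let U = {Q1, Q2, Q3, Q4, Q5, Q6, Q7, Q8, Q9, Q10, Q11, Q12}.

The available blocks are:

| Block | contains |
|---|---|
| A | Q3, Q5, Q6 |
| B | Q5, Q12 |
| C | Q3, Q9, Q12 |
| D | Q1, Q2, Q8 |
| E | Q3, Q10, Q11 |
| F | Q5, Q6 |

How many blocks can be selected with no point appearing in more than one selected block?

B, D, E are pairwise disjoint (B={Q5,Q12}; D={Q1,Q2,Q8}; E={Q3,Q10,Q11}).
Every remaining block overlaps one of these, and no 4 of the listed blocks are pairwise disjoint, so 3 is the maximum.

3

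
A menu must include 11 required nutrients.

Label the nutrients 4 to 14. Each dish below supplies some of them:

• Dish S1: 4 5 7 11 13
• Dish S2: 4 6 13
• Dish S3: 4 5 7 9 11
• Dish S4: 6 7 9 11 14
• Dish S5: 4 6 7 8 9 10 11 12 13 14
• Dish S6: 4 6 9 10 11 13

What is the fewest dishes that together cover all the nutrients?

2

Take {S1, S5}. Their union is {4, 5, 6, 7, 8, 9, 10, 11, 12, 13, 14}, which is all 11 nutrients.
No single dish has all 11 nutrients (the largest, S5, has 10), so 2 is optimal.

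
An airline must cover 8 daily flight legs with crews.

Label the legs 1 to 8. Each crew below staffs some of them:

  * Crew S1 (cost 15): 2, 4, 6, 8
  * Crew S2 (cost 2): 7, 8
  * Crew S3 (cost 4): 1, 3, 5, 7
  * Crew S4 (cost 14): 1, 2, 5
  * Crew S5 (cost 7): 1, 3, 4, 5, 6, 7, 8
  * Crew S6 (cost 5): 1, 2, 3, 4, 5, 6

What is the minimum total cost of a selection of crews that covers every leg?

S2, S6 together cover every leg (S2 ∪ S6 = {1, 2, 3, 4, 5, 6, 7, 8}); total cost 2 + 5 = 7.
No covering selection has total cost below 7.

7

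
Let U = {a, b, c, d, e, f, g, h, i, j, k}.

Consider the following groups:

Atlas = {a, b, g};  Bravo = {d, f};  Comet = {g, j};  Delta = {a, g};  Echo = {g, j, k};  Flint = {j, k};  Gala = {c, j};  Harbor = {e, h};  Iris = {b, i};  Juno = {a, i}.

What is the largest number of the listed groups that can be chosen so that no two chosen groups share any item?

Bravo, Delta, Flint, Harbor, Iris are pairwise disjoint (Bravo={d,f}; Delta={a,g}; Flint={j,k}; Harbor={e,h}; Iris={b,i}).
Every remaining group overlaps one of these, and no 6 of the listed groups are pairwise disjoint, so 5 is the maximum.

5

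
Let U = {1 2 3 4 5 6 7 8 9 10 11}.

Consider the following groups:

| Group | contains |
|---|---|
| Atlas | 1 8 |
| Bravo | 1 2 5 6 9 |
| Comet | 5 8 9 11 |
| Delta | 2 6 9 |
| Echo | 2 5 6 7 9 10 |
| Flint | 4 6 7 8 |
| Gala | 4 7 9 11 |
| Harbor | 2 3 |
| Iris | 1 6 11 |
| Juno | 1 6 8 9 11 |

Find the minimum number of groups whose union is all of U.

4

Echo, Flint, Harbor, and Iris cover everything between them: the union {1, 2, 3, 4, 5, 6, 7, 8, 9, 10, 11} is all of U.
No 3 of the 10 groups cover everything (all 120 combinations miss at least one item), so 4 is optimal.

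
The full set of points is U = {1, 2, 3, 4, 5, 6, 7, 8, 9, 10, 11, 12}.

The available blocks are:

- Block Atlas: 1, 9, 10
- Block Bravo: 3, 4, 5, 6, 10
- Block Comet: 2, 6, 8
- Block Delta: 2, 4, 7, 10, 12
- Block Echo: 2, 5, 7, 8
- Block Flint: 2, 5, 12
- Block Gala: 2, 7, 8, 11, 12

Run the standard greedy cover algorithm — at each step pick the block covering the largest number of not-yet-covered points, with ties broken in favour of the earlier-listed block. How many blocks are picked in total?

Greedy: pick Bravo (covers 5 new) → pick Gala (covers 5 new) → pick Atlas (covers 2 new). Total picks: 3.

3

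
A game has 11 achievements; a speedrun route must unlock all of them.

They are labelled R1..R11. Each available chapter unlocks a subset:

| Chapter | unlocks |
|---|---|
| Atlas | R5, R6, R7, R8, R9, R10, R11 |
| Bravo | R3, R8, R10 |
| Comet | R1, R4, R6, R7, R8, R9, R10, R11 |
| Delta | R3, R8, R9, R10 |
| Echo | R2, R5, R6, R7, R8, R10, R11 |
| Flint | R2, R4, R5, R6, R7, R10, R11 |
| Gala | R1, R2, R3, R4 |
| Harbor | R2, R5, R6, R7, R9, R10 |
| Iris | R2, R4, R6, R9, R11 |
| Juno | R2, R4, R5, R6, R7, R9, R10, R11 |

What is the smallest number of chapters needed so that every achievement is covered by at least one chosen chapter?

Atlas and Gala together: Atlas ∪ Gala = {R1, R2, R3, R4, R5, R6, R7, R8, R9, R10, R11} — every achievement is covered.
No single chapter has all 11 achievements (the largest, Comet, has 8), so 2 is optimal.

2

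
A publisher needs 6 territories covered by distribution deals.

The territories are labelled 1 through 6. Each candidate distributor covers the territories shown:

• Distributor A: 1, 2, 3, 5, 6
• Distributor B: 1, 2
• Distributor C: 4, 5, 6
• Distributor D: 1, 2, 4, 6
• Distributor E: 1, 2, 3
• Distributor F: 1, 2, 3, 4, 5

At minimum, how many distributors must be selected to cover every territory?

A and C together: A ∪ C = {1, 2, 3, 4, 5, 6} — every territory is covered.
No single distributor has all 6 territories (the largest, A, has 5), so 2 is optimal.

2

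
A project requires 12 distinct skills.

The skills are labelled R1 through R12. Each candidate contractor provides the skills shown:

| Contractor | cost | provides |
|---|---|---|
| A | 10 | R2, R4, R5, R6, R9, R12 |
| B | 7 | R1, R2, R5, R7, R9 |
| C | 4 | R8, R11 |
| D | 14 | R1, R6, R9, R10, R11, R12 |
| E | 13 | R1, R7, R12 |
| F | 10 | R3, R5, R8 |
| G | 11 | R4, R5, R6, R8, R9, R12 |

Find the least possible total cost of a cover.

41

A, B, D, F together cover every skill (A ∪ B ∪ D ∪ F = {R1, R2, R3, R4, R5, R6, R7, R8, R9, R10, R11, R12}); total cost 10 + 7 + 14 + 10 = 41.
The greedy pick B, C, A, F, D costs 45; no covering selection beats 41.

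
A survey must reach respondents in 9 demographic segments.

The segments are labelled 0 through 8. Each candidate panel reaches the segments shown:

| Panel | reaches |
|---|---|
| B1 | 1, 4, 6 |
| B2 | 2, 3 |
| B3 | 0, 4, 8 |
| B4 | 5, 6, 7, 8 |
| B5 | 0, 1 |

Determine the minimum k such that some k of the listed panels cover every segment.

4

Take {B1, B2, B3, B4}. Their union is {0, 1, 2, 3, 4, 5, 6, 7, 8}, which is all 9 segments.
Only B4 contains 5, so B4 is forced; the remaining 5 segments need at least 3 more panels (each remaining panel adds at most 2) — so at least 4 panels are needed, and 4 is optimal.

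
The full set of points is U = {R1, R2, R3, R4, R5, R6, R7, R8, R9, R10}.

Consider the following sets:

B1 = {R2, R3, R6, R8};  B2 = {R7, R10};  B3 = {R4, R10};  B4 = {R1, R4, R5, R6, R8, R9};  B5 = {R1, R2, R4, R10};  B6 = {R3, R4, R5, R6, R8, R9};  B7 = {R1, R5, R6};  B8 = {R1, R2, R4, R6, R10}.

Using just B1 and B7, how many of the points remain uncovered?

4

Union of B1, B7 = {R1, R2, R3, R5, R6, R8}.
Not covered: R4, R7, R9, R10 — 4 points.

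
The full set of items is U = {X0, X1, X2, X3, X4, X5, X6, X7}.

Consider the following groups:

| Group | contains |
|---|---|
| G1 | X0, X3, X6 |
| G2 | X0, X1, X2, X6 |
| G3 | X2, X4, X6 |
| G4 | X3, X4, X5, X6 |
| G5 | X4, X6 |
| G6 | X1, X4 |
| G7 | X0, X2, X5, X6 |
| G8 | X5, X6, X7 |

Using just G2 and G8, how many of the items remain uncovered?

Union of G2, G8 = {X0, X1, X2, X5, X6, X7}.
Not covered: X3, X4 — 2 items.

2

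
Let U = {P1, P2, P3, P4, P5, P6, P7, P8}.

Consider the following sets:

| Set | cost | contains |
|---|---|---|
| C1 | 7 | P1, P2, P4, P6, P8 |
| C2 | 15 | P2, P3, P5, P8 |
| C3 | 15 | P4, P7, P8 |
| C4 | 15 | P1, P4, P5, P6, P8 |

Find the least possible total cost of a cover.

C1, C2, C3 together cover every point (C1 ∪ C2 ∪ C3 = {P1, P2, P3, P4, P5, P6, P7, P8}); total cost 7 + 15 + 15 = 37.
No covering selection has total cost below 37.

37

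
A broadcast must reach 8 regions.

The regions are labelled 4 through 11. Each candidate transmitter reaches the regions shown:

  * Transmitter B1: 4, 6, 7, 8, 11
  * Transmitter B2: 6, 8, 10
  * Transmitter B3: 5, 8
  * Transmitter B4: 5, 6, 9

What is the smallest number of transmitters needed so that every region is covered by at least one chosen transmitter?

Take {B1, B2, B4}. Their union is {4, 5, 6, 7, 8, 9, 10, 11}, which is all 8 regions.
Only B1 contains 4, so B1 is forced; the remaining 3 regions need at least 2 more transmitters (each remaining transmitter adds at most 2) — so at least 3 transmitters are needed, and 3 is optimal.

3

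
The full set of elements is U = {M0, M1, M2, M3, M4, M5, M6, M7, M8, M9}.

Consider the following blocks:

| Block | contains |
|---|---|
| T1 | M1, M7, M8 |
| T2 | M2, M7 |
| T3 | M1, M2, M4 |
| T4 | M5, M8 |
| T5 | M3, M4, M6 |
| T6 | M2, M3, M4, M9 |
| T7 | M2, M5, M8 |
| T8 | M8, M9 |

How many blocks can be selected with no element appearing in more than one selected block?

T2, T5, T8 are pairwise disjoint (T2={M2,M7}; T5={M3,M4,M6}; T8={M8,M9}).
Every remaining block overlaps one of these, and no 4 of the listed blocks are pairwise disjoint, so 3 is the maximum.

3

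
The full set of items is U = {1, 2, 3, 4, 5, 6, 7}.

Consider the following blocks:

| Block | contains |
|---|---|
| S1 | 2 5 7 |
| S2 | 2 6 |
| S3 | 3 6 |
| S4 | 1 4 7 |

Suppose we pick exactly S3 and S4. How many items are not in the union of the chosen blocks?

Union of S3, S4 = {1, 3, 4, 6, 7}.
Not covered: 2, 5 — 2 items.

2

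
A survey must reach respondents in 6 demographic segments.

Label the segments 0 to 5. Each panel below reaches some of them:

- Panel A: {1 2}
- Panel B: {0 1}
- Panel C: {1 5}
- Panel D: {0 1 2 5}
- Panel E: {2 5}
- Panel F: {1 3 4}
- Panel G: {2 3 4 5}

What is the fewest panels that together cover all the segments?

2

D and F together: D ∪ F = {0, 1, 2, 3, 4, 5} — every segment is covered.
No single panel has all 6 segments (the largest, D, has 4), so 2 is optimal.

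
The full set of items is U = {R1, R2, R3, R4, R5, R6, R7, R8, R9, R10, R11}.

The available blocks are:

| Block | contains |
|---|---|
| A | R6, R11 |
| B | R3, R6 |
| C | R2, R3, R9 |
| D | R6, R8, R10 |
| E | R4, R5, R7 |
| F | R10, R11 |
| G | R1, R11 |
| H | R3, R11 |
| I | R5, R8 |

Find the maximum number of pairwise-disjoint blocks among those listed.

4

C, D, E, G are pairwise disjoint (C={R2,R3,R9}; D={R6,R8,R10}; E={R4,R5,R7}; G={R1,R11}).
Every remaining block overlaps one of these, and no 5 of the listed blocks are pairwise disjoint, so 4 is the maximum.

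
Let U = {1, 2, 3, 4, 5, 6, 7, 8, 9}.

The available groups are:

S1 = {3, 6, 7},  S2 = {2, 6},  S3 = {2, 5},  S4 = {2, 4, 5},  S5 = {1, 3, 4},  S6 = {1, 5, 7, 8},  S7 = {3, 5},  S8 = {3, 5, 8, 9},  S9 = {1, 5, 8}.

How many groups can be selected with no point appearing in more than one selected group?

S1, S4 are pairwise disjoint (S1={3,6,7}; S4={2,4,5}).
Every remaining group overlaps one of these, and no 3 of the listed groups are pairwise disjoint, so 2 is the maximum.

2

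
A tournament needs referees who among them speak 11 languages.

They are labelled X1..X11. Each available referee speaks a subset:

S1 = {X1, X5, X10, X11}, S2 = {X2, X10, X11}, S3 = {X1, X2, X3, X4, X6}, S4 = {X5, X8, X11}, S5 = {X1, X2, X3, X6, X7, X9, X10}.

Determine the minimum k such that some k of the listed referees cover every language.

S3 and S4 and S5 together: S3 ∪ S4 ∪ S5 = {X1, X2, X3, X4, X5, X6, X7, X8, X9, X10, X11} — every language is covered.
Only S3 contains X4, so S3 is forced; the remaining 6 languages need at least 2 more referees (each remaining referee adds at most 3) — so at least 3 referees are needed, and 3 is optimal.

3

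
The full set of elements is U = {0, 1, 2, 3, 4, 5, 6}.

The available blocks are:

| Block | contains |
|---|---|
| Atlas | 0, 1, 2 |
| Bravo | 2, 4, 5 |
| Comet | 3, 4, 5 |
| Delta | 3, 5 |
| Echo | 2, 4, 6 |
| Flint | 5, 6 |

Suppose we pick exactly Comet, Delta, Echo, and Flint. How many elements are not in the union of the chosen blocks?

2

Union of Comet, Delta, Echo, Flint = {2, 3, 4, 5, 6}.
Not covered: 0, 1 — 2 elements.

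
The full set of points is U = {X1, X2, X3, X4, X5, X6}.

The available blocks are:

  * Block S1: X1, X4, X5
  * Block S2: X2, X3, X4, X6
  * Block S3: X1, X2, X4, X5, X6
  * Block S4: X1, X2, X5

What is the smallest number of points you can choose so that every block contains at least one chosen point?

2

Take H = {X1, X3}. Each listed block contains at least one of these, so H is a hitting set of size 2.
No single point lies in every block, so at least 2 are needed and 2 is optimal.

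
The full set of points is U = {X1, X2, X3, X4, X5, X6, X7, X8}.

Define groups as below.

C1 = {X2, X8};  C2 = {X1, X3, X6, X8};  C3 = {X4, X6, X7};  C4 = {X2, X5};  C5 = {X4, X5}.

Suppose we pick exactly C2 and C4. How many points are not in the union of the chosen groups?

2

Union of C2, C4 = {X1, X2, X3, X5, X6, X8}.
Not covered: X4, X7 — 2 points.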